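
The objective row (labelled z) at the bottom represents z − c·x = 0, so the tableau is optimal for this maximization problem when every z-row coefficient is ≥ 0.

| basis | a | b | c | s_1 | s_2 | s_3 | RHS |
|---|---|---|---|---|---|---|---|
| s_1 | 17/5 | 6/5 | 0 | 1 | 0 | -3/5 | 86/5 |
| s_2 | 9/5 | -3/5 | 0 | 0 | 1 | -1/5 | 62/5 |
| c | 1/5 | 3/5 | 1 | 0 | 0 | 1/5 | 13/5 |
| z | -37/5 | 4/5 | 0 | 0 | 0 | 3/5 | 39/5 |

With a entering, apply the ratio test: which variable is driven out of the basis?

Column a entries and ratios — s_1: (86/5)/(17/5) = 86/17; s_2: (62/5)/(9/5) = 62/9; c: (13/5)/(1/5) = 13.
Smallest ratio is 86/17 in the row of s_1, so s_1 leaves.

s_1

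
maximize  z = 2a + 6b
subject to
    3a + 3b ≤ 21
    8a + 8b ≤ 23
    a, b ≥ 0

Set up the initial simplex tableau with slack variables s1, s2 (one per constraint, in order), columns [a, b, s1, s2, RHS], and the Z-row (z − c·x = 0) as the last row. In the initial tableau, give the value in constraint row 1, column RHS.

21

The RHS of constraint 1 is b_1 = 21.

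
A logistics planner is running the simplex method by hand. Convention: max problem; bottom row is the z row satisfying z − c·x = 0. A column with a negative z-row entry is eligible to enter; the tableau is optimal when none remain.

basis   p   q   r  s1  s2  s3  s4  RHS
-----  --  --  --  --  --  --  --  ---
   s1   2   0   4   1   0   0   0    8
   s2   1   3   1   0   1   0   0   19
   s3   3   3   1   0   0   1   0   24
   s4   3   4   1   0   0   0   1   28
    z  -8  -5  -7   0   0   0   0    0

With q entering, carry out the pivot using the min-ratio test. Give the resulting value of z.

Ratio test on column q — row 1: entry 0 ≤ 0; row 2: 19/3 = 19/3; row 3: 24/3 = 8; row 4: 28/4 = 7. Minimum is 19/3 at row 2 (s2 leaves); pivot element 3.
Pivot on row 2; the z-row RHS becomes 0 − (-5)·(19/3) = 95/3.

95/3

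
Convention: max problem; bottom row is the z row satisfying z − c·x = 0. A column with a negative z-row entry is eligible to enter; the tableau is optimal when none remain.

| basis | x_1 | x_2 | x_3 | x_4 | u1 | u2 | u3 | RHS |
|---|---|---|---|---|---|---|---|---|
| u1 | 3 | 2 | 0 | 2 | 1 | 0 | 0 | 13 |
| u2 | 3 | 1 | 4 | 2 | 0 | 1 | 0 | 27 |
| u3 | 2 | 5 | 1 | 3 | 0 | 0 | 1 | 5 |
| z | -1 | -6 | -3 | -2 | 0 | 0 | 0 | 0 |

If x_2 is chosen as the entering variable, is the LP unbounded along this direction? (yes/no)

Column x_2 has positive entries in row(s) 1, 2, 3, so the ratio test bounds it — not unbounded.

no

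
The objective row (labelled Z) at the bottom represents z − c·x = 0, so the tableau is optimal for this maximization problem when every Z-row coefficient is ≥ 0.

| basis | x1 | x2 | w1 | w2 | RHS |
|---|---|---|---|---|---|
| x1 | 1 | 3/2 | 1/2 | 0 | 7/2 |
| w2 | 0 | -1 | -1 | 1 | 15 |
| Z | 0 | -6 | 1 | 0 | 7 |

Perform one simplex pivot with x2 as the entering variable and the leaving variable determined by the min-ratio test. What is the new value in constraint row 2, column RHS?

Ratio test on column x2 — row 1: (7/2)/(3/2) = 7/3; row 2: entry -1 ≤ 0. Minimum is 7/3 at row 1 (x1 leaves); pivot element 3/2.
Divide row 1 by 3/2; eliminate column x2 from the other rows.
Row 2 update in column RHS: 15 − (-1)·(7/3) = 52/3.

52/3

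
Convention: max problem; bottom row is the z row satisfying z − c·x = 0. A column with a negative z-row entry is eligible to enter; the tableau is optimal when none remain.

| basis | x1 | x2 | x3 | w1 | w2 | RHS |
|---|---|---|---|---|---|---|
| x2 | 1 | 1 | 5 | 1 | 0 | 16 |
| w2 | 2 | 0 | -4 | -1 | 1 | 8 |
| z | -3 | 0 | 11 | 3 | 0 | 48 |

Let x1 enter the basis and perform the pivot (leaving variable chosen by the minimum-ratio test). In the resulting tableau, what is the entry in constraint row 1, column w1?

Ratio test on column x1 — row 1: 16/1 = 16; row 2: 8/2 = 4. Minimum is 4 at row 2 (w2 leaves); pivot element 2.
Divide row 2 by 2; eliminate column x1 from the other rows.
Row 1 update in column w1: 1 − 1·(-1/2) = 3/2.

3/2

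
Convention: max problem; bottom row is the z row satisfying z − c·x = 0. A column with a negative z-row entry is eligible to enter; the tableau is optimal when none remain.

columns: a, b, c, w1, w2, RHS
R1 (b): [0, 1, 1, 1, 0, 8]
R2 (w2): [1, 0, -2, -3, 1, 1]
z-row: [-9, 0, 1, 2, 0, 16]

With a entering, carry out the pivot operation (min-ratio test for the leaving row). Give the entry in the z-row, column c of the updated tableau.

-17

Ratio test on column a — row 1: entry 0 ≤ 0; row 2: 1/1 = 1. Minimum is 1 at row 2 (w2 leaves); pivot element 1.
Divide row 2 by 1; eliminate column a from the other rows.
z-row update in column c: 1 − (-9)·(-2) = -17.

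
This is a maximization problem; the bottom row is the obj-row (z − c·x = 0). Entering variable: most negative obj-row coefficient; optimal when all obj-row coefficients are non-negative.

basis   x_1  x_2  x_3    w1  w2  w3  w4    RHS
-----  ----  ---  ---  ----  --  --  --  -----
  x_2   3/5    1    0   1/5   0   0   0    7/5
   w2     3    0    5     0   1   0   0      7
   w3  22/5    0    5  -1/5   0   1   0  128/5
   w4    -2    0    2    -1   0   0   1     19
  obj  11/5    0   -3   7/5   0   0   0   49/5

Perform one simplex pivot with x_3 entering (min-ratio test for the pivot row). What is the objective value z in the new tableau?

Ratio test on column x_3 — row 1: entry 0 ≤ 0; row 2: 7/5 = 7/5; row 3: (128/5)/5 = 128/25; row 4: 19/2 = 19/2. Minimum is 7/5 at row 2 (w2 leaves); pivot element 5.
Pivot on row 2; the obj-row RHS becomes 49/5 − (-3)·(7/5) = 14.

14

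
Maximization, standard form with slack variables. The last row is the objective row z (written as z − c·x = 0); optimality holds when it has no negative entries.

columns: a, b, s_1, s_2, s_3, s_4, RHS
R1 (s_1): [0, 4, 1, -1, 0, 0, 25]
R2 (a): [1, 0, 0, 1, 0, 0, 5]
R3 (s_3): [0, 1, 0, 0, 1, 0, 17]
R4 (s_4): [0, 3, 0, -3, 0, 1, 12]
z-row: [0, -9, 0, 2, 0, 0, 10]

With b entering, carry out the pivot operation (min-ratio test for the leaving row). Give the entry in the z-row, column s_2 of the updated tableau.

Ratio test on column b — row 1: 25/4 = 25/4; row 2: entry 0 ≤ 0; row 3: 17/1 = 17; row 4: 12/3 = 4. Minimum is 4 at row 4 (s_4 leaves); pivot element 3.
Divide row 4 by 3; eliminate column b from the other rows.
z-row update in column s_2: 2 − (-9)·(-1) = -7.

-7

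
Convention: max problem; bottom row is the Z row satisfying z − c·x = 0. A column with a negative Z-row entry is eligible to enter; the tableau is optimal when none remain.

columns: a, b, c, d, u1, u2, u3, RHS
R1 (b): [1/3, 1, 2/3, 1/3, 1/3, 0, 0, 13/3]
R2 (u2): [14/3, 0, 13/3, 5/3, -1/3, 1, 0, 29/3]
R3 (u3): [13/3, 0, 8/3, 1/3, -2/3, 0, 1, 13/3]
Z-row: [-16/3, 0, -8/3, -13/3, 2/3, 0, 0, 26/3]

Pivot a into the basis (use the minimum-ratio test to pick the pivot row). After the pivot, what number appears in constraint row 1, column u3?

Ratio test on column a — row 1: (13/3)/(1/3) = 13; row 2: (29/3)/(14/3) = 29/14; row 3: (13/3)/(13/3) = 1. Minimum is 1 at row 3 (u3 leaves); pivot element 13/3.
Divide row 3 by 13/3; eliminate column a from the other rows.
Row 1 update in column u3: 0 − (1/3)·(3/13) = -1/13.

-1/13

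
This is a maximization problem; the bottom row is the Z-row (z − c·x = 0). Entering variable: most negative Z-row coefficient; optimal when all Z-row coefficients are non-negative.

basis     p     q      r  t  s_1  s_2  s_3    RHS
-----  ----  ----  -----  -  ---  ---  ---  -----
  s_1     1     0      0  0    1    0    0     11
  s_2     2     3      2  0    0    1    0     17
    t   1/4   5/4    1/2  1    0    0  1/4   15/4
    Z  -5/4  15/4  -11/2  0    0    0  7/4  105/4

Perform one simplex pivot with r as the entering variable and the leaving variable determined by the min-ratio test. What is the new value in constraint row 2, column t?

-4

Ratio test on column r — row 1: entry 0 ≤ 0; row 2: 17/2 = 17/2; row 3: (15/4)/(1/2) = 15/2. Minimum is 15/2 at row 3 (t leaves); pivot element 1/2.
Divide row 3 by 1/2; eliminate column r from the other rows.
Row 2 update in column t: 0 − 2·2 = -4.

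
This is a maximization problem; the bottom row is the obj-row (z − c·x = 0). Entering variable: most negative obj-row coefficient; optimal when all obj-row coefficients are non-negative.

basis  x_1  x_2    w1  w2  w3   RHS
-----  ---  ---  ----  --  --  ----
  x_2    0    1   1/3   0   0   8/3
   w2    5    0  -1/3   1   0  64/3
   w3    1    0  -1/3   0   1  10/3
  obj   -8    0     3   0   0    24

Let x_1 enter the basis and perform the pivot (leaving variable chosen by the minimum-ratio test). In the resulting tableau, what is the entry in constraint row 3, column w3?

1

Ratio test on column x_1 — row 1: entry 0 ≤ 0; row 2: (64/3)/5 = 64/15; row 3: (10/3)/1 = 10/3. Minimum is 10/3 at row 3 (w3 leaves); pivot element 1.
Divide row 3 by 1; eliminate column x_1 from the other rows.
In the new row 3, the w3 entry is the old entry divided by the pivot: 1/1 = 1.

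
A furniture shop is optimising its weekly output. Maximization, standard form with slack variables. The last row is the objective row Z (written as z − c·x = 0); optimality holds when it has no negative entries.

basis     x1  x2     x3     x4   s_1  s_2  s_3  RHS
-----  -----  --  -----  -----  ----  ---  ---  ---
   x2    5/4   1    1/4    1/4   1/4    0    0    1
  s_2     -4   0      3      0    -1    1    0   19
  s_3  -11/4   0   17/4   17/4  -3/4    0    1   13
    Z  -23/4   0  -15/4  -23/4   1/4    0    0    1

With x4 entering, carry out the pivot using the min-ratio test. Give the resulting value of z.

316/17

Ratio test on column x4 — row 1: 1/(1/4) = 4; row 2: entry 0 ≤ 0; row 3: 13/(17/4) = 52/17. Minimum is 52/17 at row 3 (s_3 leaves); pivot element 17/4.
Pivot on row 3; the Z-row RHS becomes 1 − (-23/4)·(52/17) = 316/17.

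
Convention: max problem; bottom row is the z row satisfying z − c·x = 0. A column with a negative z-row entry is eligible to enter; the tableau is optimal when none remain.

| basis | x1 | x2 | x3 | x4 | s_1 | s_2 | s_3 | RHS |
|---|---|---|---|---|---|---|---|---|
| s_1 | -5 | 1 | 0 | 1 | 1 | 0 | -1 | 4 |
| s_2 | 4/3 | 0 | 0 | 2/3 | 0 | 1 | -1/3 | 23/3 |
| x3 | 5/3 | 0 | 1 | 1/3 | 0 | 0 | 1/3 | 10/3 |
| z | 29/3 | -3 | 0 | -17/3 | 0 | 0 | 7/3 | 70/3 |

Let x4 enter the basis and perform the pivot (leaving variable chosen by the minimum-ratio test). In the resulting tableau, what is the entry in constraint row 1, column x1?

-5

Ratio test on column x4 — row 1: 4/1 = 4; row 2: (23/3)/(2/3) = 23/2; row 3: (10/3)/(1/3) = 10. Minimum is 4 at row 1 (s_1 leaves); pivot element 1.
Divide row 1 by 1; eliminate column x4 from the other rows.
In the new row 1, the x1 entry is the old entry divided by the pivot: (-5)/1 = -5.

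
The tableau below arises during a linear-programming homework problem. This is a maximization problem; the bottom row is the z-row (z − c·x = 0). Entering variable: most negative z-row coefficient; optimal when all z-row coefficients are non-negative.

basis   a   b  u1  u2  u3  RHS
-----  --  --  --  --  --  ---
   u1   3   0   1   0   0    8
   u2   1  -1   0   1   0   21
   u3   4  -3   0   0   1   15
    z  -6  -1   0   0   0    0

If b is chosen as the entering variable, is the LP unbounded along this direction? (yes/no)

Every constraint-row entry in column b is ≤ 0, so increasing b is unbounded.

yes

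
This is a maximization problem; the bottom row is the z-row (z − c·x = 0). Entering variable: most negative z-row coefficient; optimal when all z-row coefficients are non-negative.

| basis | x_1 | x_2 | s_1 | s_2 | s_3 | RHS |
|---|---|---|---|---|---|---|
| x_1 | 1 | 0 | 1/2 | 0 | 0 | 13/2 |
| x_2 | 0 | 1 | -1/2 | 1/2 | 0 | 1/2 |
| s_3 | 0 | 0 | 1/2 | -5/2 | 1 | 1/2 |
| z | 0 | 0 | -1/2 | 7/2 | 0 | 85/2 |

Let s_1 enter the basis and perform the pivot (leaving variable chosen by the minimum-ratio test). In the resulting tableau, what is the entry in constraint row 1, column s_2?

5/2

Ratio test on column s_1 — row 1: (13/2)/(1/2) = 13; row 2: entry -1/2 ≤ 0; row 3: (1/2)/(1/2) = 1. Minimum is 1 at row 3 (s_3 leaves); pivot element 1/2.
Divide row 3 by 1/2; eliminate column s_1 from the other rows.
Row 1 update in column s_2: 0 − (1/2)·(-5) = 5/2.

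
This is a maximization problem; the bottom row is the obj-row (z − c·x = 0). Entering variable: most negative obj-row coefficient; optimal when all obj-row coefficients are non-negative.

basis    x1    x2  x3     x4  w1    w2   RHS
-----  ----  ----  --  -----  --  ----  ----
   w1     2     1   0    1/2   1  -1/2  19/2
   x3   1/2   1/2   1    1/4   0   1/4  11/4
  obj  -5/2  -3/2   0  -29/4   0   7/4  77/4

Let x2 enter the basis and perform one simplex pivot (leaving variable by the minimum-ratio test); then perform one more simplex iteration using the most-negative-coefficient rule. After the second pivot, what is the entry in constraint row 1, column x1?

1

Ratio test on column x2 — row 1: (19/2)/1 = 19/2; row 2: (11/4)/(1/2) = 11/2. Minimum is 11/2 at row 2 (x3 leaves); pivot element 1/2.
Divide row 2 by 1/2; eliminate column x2 from the other rows.
Second iteration: most negative obj-row entry is -13/2 in column x4, so x4 enters.
Ratio test on column x4 — row 1: entry 0 ≤ 0; row 2: (11/2)/(1/2) = 11. Minimum is 11 at row 2 (x2 leaves); pivot element 1/2.
Divide row 2 by 1/2; eliminate column x4 from the other rows.
After both pivots, the entry at constraint row 1, column x1 is 1.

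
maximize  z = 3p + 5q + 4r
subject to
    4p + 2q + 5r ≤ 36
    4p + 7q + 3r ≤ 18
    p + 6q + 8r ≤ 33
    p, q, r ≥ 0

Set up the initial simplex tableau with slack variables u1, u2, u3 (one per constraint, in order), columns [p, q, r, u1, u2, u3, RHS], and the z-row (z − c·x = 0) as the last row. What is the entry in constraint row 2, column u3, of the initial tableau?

Slack u3 belongs to constraint 3; its column is the unit vector e_3, so the entry in row 2 is 0.

0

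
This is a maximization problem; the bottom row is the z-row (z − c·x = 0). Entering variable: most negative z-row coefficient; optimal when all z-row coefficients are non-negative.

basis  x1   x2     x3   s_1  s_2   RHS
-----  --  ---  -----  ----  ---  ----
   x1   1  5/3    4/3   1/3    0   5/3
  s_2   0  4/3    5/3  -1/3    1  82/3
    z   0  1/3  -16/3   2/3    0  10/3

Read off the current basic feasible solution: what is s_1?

0

s_1 is not in the basis, so in the current basic feasible solution s_1 = 0.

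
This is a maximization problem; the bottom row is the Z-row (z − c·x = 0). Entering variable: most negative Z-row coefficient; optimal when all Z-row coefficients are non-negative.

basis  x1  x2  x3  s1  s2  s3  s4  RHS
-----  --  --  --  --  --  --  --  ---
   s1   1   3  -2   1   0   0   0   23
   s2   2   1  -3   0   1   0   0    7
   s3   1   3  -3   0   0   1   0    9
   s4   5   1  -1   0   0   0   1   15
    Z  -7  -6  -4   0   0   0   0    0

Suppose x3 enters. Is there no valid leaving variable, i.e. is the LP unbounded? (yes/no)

Every constraint-row entry in column x3 is ≤ 0, so increasing x3 is unbounded.

yes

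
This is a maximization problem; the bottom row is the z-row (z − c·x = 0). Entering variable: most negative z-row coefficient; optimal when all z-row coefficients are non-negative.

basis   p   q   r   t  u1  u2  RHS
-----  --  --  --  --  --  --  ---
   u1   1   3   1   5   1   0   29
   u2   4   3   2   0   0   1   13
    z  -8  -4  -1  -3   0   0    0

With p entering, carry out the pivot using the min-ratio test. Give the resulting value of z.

Ratio test on column p — row 1: 29/1 = 29; row 2: 13/4 = 13/4. Minimum is 13/4 at row 2 (u2 leaves); pivot element 4.
Pivot on row 2; the z-row RHS becomes 0 − (-8)·(13/4) = 26.

26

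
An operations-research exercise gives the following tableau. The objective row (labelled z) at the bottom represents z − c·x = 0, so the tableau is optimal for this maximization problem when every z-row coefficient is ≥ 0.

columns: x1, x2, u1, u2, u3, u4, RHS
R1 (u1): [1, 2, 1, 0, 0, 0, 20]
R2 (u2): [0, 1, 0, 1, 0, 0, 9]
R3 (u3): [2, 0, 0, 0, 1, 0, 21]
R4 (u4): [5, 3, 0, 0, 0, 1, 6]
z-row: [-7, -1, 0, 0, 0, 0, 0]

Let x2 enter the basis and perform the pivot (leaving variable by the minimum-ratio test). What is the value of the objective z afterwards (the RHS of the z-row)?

Ratio test on column x2 — row 1: 20/2 = 10; row 2: 9/1 = 9; row 3: entry 0 ≤ 0; row 4: 6/3 = 2. Minimum is 2 at row 4 (u4 leaves); pivot element 3.
Pivot on row 4; the z-row RHS becomes 0 − (-1)·2 = 2.

2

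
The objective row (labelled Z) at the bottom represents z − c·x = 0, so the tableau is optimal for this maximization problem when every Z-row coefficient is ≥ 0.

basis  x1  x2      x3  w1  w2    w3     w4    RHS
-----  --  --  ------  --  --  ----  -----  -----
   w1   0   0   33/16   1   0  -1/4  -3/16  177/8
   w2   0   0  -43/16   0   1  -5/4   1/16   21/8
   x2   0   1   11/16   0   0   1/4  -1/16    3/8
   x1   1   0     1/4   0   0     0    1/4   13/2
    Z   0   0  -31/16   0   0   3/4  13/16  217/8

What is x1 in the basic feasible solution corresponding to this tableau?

x1 is basic (row 4); its value is the RHS of that row, 13/2.

13/2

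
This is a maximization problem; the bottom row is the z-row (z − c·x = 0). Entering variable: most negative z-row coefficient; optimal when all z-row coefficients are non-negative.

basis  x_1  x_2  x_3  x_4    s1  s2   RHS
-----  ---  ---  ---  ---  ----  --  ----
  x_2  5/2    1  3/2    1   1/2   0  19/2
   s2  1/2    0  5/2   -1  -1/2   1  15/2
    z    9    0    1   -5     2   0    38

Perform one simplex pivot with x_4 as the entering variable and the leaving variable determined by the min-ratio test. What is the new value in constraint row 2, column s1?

Ratio test on column x_4 — row 1: (19/2)/1 = 19/2; row 2: entry -1 ≤ 0. Minimum is 19/2 at row 1 (x_2 leaves); pivot element 1.
Divide row 1 by 1; eliminate column x_4 from the other rows.
Row 2 update in column s1: -1/2 − (-1)·(1/2) = 0.

0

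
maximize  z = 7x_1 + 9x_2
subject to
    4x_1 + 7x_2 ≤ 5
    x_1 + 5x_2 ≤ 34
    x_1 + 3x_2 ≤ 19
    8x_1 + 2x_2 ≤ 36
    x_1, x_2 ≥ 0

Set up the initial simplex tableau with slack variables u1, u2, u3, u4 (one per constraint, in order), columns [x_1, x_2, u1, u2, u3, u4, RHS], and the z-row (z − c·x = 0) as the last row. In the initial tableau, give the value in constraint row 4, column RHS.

The RHS of constraint 4 is b_4 = 36.

36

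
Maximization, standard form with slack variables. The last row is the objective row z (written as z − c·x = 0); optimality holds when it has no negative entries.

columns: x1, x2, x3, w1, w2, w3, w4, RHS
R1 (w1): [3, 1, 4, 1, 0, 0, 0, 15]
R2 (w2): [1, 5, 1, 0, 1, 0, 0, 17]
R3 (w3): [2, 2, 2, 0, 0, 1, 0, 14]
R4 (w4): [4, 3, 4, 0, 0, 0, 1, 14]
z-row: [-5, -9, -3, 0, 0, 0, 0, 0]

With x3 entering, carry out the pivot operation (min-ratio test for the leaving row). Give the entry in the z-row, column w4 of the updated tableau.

3/4

Ratio test on column x3 — row 1: 15/4 = 15/4; row 2: 17/1 = 17; row 3: 14/2 = 7; row 4: 14/4 = 7/2. Minimum is 7/2 at row 4 (w4 leaves); pivot element 4.
Divide row 4 by 4; eliminate column x3 from the other rows.
z-row update in column w4: 0 − (-3)·(1/4) = 3/4.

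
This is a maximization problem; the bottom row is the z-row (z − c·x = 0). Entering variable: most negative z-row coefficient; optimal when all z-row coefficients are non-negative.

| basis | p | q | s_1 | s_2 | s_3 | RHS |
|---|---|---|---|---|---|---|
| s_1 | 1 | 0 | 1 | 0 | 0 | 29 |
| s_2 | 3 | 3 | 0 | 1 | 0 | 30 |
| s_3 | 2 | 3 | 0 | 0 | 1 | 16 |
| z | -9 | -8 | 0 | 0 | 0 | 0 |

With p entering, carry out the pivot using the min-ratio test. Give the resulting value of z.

72

Ratio test on column p — row 1: 29/1 = 29; row 2: 30/3 = 10; row 3: 16/2 = 8. Minimum is 8 at row 3 (s_3 leaves); pivot element 2.
Pivot on row 3; the z-row RHS becomes 0 − (-9)·8 = 72.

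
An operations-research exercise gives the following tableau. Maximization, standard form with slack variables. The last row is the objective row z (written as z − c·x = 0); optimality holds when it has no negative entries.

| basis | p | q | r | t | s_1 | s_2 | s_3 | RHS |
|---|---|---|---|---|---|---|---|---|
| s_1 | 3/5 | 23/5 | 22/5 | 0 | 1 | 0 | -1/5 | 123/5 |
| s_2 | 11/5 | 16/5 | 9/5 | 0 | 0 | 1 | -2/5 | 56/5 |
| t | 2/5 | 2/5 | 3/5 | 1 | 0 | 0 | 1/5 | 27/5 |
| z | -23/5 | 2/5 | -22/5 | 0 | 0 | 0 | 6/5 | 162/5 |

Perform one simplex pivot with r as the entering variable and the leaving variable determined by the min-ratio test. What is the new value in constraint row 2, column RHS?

25/22

Ratio test on column r — row 1: (123/5)/(22/5) = 123/22; row 2: (56/5)/(9/5) = 56/9; row 3: (27/5)/(3/5) = 9. Minimum is 123/22 at row 1 (s_1 leaves); pivot element 22/5.
Divide row 1 by 22/5; eliminate column r from the other rows.
Row 2 update in column RHS: 56/5 − (9/5)·(123/22) = 25/22.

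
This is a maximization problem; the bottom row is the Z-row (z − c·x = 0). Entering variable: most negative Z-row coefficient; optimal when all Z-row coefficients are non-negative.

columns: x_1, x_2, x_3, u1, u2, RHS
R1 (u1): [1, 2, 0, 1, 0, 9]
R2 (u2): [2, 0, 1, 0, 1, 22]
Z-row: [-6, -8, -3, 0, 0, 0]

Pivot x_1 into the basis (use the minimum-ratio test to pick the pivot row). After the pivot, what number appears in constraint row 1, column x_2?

2

Ratio test on column x_1 — row 1: 9/1 = 9; row 2: 22/2 = 11. Minimum is 9 at row 1 (u1 leaves); pivot element 1.
Divide row 1 by 1; eliminate column x_1 from the other rows.
In the new row 1, the x_2 entry is the old entry divided by the pivot: 2/1 = 2.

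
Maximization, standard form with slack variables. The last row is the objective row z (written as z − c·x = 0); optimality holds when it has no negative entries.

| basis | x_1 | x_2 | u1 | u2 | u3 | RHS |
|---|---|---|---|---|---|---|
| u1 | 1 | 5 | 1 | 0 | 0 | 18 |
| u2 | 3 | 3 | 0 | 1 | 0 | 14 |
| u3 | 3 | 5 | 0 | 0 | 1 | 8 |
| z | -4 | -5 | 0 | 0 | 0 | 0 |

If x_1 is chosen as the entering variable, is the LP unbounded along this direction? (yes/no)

no

Column x_1 has positive entries in row(s) 1, 2, 3, so the ratio test bounds it — not unbounded.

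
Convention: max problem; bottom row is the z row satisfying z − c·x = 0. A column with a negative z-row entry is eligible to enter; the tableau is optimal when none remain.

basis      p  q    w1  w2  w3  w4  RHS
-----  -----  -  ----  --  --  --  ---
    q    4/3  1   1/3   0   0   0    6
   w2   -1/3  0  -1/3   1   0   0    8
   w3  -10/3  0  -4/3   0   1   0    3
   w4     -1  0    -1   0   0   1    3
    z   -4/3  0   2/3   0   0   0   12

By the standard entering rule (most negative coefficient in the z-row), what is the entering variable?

p

Negative z-row entries: p: -4/3.
The most negative is -4/3 in column p, so p enters.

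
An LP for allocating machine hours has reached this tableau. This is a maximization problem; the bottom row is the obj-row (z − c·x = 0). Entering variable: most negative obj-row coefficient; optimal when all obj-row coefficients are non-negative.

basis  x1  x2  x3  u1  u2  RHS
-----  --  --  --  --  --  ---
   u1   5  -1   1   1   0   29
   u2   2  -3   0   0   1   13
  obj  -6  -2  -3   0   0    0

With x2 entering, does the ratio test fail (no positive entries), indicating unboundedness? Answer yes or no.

yes

Every constraint-row entry in column x2 is ≤ 0, so increasing x2 is unbounded.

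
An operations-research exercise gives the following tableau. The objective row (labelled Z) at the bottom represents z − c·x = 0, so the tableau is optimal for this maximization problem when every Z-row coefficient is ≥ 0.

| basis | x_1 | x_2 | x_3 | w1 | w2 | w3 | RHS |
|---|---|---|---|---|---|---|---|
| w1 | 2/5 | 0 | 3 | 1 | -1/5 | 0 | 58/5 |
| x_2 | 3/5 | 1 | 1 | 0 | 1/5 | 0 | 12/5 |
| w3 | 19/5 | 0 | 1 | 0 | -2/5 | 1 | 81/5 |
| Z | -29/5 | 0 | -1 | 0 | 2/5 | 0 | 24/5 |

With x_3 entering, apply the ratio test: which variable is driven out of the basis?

Column x_3 entries and ratios — w1: (58/5)/3 = 58/15; x_2: (12/5)/1 = 12/5; w3: (81/5)/1 = 81/5.
Smallest ratio is 12/5 in the row of x_2, so x_2 leaves.

x_2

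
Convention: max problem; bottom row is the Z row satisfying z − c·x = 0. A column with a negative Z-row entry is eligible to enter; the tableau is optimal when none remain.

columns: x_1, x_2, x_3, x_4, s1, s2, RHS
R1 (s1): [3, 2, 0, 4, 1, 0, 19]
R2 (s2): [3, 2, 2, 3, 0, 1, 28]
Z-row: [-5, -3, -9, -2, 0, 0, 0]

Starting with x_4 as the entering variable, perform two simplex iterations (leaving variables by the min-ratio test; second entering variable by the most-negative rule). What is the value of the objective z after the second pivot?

571/8

Ratio test on column x_4 — row 1: 19/4 = 19/4; row 2: 28/3 = 28/3. Minimum is 19/4 at row 1 (s1 leaves); pivot element 4.
Pivot on row 1; the Z-row RHS becomes 0 − (-2)·(19/4) = 19/2.
Next entering variable (most negative Z-row entry -9): x_3.
Ratio test on column x_3 — row 1: entry 0 ≤ 0; row 2: (55/4)/2 = 55/8. Minimum is 55/8 at row 2 (s2 leaves); pivot element 2.
After the second pivot the Z-row RHS is 19/2 − (-9)·(55/8) = 571/8.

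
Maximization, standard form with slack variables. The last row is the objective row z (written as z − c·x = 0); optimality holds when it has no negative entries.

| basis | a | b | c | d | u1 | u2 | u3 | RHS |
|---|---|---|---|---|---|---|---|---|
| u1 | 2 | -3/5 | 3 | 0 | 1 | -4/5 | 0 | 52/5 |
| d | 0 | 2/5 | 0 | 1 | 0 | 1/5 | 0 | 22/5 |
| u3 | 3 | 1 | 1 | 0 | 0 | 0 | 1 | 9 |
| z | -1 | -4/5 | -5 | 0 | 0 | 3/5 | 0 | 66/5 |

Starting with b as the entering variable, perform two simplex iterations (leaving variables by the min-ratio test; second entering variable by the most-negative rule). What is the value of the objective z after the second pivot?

233/6

Ratio test on column b — row 1: entry -3/5 ≤ 0; row 2: (22/5)/(2/5) = 11; row 3: 9/1 = 9. Minimum is 9 at row 3 (u3 leaves); pivot element 1.
Pivot on row 3; the z-row RHS becomes 66/5 − (-4/5)·9 = 102/5.
Next entering variable (most negative z-row entry -21/5): c.
Ratio test on column c — row 1: (79/5)/(18/5) = 79/18; row 2: entry -2/5 ≤ 0; row 3: 9/1 = 9. Minimum is 79/18 at row 1 (u1 leaves); pivot element 18/5.
After the second pivot the z-row RHS is 102/5 − (-21/5)·(79/18) = 233/6.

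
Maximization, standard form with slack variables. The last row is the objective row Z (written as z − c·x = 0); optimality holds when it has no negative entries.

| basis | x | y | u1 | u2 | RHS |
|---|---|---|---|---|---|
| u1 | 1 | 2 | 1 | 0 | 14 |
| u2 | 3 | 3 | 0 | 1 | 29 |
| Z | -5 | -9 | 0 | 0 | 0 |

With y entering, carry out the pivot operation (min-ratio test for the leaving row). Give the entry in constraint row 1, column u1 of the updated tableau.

Ratio test on column y — row 1: 14/2 = 7; row 2: 29/3 = 29/3. Minimum is 7 at row 1 (u1 leaves); pivot element 2.
Divide row 1 by 2; eliminate column y from the other rows.
In the new row 1, the u1 entry is the old entry divided by the pivot: 1/2 = 1/2.

1/2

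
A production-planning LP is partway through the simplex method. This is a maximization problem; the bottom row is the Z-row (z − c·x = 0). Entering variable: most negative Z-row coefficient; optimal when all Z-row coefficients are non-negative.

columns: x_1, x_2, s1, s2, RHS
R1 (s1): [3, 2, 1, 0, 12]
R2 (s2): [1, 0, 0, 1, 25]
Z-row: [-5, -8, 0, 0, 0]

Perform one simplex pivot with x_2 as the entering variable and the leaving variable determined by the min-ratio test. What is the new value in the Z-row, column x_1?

7

Ratio test on column x_2 — row 1: 12/2 = 6; row 2: entry 0 ≤ 0. Minimum is 6 at row 1 (s1 leaves); pivot element 2.
Divide row 1 by 2; eliminate column x_2 from the other rows.
Z-row update in column x_1: -5 − (-8)·(3/2) = 7.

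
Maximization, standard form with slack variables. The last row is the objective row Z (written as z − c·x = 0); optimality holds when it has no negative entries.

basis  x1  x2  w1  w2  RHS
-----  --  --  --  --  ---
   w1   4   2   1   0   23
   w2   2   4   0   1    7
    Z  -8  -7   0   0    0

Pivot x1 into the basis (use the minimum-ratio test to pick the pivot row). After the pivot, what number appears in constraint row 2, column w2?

1/2

Ratio test on column x1 — row 1: 23/4 = 23/4; row 2: 7/2 = 7/2. Minimum is 7/2 at row 2 (w2 leaves); pivot element 2.
Divide row 2 by 2; eliminate column x1 from the other rows.
In the new row 2, the w2 entry is the old entry divided by the pivot: 1/2 = 1/2.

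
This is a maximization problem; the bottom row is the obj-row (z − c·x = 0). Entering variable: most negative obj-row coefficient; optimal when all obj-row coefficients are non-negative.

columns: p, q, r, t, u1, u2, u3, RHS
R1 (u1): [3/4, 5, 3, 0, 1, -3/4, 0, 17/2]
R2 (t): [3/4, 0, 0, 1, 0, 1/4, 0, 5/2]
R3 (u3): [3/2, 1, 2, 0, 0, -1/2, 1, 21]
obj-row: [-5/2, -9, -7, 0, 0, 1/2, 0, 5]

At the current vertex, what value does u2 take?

0

u2 is not in the basis, so in the current basic feasible solution u2 = 0.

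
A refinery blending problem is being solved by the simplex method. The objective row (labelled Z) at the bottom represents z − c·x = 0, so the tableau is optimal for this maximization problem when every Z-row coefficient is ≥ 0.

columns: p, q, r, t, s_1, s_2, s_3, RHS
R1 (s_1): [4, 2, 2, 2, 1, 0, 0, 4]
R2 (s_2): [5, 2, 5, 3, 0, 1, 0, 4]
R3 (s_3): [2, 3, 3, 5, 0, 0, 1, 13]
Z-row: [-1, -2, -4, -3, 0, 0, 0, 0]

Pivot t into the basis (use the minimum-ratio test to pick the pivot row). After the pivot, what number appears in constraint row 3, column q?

Ratio test on column t — row 1: 4/2 = 2; row 2: 4/3 = 4/3; row 3: 13/5 = 13/5. Minimum is 4/3 at row 2 (s_2 leaves); pivot element 3.
Divide row 2 by 3; eliminate column t from the other rows.
Row 3 update in column q: 3 − 5·(2/3) = -1/3.

-1/3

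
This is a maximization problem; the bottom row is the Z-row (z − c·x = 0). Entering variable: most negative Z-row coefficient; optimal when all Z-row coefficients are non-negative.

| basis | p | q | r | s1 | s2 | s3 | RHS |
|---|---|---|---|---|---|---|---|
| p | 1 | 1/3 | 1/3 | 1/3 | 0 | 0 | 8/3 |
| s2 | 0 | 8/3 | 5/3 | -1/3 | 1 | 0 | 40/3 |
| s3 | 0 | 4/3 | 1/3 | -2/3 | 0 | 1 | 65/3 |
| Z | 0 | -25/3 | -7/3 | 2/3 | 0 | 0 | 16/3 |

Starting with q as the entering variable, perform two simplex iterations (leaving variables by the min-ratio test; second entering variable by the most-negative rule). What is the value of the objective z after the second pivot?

48

Ratio test on column q — row 1: (8/3)/(1/3) = 8; row 2: (40/3)/(8/3) = 5; row 3: (65/3)/(4/3) = 65/4. Minimum is 5 at row 2 (s2 leaves); pivot element 8/3.
Pivot on row 2; the Z-row RHS becomes 16/3 − (-25/3)·5 = 47.
Next entering variable (most negative Z-row entry -3/8): s1.
Ratio test on column s1 — row 1: 1/(3/8) = 8/3; row 2: entry -1/8 ≤ 0; row 3: entry -1/2 ≤ 0. Minimum is 8/3 at row 1 (p leaves); pivot element 3/8.
After the second pivot the Z-row RHS is 47 − (-3/8)·(8/3) = 48.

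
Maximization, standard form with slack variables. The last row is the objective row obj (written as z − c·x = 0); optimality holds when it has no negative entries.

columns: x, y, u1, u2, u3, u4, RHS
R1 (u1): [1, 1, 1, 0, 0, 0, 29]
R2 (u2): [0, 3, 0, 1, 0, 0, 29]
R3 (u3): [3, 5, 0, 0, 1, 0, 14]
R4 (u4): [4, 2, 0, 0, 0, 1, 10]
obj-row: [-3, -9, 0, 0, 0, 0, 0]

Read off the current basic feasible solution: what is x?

x is not in the basis, so in the current basic feasible solution x = 0.

0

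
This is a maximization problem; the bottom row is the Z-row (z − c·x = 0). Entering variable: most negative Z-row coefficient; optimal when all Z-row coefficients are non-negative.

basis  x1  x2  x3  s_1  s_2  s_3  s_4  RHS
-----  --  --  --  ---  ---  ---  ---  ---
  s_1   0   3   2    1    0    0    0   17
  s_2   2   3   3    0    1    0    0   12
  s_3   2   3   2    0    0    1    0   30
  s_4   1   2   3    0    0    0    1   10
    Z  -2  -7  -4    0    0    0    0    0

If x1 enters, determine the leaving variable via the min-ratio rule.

s_2

Column x1 entries and ratios — s_1: 0 ≤ 0, skip; s_2: 12/2 = 6; s_3: 30/2 = 15; s_4: 10/1 = 10.
Smallest ratio is 6 in the row of s_2, so s_2 leaves.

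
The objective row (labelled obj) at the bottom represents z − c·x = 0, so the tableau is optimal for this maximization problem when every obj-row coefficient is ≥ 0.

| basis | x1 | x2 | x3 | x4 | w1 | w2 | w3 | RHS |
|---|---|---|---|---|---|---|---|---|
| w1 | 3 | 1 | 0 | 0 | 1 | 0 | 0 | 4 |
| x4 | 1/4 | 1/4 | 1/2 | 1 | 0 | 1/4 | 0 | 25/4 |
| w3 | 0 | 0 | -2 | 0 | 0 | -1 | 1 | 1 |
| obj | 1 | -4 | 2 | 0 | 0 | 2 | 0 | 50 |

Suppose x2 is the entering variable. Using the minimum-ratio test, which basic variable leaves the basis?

w1

Column x2 entries and ratios — w1: 4/1 = 4; x4: (25/4)/(1/4) = 25; w3: 0 ≤ 0, skip.
Smallest ratio is 4 in the row of w1, so w1 leaves.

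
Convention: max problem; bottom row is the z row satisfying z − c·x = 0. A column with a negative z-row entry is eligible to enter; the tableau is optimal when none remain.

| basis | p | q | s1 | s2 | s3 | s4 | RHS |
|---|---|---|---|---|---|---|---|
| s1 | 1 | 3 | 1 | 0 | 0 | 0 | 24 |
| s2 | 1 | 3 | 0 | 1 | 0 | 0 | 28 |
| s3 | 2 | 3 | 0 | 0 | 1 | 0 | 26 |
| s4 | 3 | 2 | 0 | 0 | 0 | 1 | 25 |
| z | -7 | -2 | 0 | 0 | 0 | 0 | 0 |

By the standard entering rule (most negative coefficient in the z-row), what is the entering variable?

p

Negative z-row entries: p: -7, q: -2.
The most negative is -7 in column p, so p enters.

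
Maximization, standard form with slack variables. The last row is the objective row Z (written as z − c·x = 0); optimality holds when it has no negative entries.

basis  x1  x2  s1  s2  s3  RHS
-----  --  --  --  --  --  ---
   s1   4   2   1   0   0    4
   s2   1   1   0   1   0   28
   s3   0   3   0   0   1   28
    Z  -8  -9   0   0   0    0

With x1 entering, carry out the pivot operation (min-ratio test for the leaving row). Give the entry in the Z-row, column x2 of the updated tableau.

Ratio test on column x1 — row 1: 4/4 = 1; row 2: 28/1 = 28; row 3: entry 0 ≤ 0. Minimum is 1 at row 1 (s1 leaves); pivot element 4.
Divide row 1 by 4; eliminate column x1 from the other rows.
Z-row update in column x2: -9 − (-8)·(1/2) = -5.

-5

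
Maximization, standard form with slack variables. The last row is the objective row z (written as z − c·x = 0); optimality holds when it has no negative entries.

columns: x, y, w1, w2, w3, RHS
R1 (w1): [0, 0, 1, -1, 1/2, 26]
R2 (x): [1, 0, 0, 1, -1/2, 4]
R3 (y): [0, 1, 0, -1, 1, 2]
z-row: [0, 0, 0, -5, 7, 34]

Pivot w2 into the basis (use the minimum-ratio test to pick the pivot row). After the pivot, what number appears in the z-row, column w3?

Ratio test on column w2 — row 1: entry -1 ≤ 0; row 2: 4/1 = 4; row 3: entry -1 ≤ 0. Minimum is 4 at row 2 (x leaves); pivot element 1.
Divide row 2 by 1; eliminate column w2 from the other rows.
z-row update in column w3: 7 − (-5)·(-1/2) = 9/2.

9/2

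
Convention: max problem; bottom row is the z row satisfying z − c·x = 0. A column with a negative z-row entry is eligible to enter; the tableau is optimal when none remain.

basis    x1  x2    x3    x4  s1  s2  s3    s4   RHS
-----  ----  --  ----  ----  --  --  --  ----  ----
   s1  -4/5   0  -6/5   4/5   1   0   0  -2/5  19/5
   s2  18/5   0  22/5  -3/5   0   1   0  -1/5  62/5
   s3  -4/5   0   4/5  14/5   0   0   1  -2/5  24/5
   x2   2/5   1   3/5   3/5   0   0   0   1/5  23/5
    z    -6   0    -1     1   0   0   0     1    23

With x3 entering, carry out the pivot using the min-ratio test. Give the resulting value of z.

284/11

Ratio test on column x3 — row 1: entry -6/5 ≤ 0; row 2: (62/5)/(22/5) = 31/11; row 3: (24/5)/(4/5) = 6; row 4: (23/5)/(3/5) = 23/3. Minimum is 31/11 at row 2 (s2 leaves); pivot element 22/5.
Pivot on row 2; the z-row RHS becomes 23 − (-1)·(31/11) = 284/11.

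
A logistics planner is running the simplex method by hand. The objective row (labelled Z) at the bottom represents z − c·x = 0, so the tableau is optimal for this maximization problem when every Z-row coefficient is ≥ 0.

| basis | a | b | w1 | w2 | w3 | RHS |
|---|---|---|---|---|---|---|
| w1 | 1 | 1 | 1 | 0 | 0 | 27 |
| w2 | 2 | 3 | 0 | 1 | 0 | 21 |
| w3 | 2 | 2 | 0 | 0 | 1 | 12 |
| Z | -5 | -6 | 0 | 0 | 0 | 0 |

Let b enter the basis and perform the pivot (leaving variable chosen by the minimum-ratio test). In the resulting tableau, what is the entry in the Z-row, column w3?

Ratio test on column b — row 1: 27/1 = 27; row 2: 21/3 = 7; row 3: 12/2 = 6. Minimum is 6 at row 3 (w3 leaves); pivot element 2.
Divide row 3 by 2; eliminate column b from the other rows.
Z-row update in column w3: 0 − (-6)·(1/2) = 3.

3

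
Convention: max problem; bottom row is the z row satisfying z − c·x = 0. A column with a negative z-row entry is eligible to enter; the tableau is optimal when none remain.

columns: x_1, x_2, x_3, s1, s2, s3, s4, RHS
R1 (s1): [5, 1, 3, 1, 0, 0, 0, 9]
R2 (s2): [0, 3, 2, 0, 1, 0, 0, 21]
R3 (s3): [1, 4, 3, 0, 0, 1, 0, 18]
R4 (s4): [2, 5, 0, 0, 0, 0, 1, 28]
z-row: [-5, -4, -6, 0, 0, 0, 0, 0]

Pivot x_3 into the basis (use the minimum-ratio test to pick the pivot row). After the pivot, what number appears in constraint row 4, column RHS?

28

Ratio test on column x_3 — row 1: 9/3 = 3; row 2: 21/2 = 21/2; row 3: 18/3 = 6; row 4: entry 0 ≤ 0. Minimum is 3 at row 1 (s1 leaves); pivot element 3.
Divide row 1 by 3; eliminate column x_3 from the other rows.
Row 4 update in column RHS: 28 − 0·3 = 28.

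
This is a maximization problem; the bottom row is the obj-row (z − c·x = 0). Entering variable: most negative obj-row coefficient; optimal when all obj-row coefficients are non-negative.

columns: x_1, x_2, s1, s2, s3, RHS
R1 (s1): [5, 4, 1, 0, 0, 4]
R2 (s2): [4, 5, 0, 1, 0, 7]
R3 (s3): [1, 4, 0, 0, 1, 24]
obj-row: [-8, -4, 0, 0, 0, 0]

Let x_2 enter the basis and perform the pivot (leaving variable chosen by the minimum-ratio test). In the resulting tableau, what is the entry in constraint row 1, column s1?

Ratio test on column x_2 — row 1: 4/4 = 1; row 2: 7/5 = 7/5; row 3: 24/4 = 6. Minimum is 1 at row 1 (s1 leaves); pivot element 4.
Divide row 1 by 4; eliminate column x_2 from the other rows.
In the new row 1, the s1 entry is the old entry divided by the pivot: 1/4 = 1/4.

1/4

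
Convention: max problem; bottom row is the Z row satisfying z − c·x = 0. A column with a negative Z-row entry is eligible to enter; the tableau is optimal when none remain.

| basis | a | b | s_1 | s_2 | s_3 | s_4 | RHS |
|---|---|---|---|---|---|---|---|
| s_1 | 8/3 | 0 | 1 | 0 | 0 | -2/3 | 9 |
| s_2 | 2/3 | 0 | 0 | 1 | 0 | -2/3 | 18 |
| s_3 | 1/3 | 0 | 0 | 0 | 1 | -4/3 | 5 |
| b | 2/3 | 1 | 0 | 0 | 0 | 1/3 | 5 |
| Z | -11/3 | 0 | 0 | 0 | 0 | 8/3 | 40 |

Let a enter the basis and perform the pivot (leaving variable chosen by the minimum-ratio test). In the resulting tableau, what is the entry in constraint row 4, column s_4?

Ratio test on column a — row 1: 9/(8/3) = 27/8; row 2: 18/(2/3) = 27; row 3: 5/(1/3) = 15; row 4: 5/(2/3) = 15/2. Minimum is 27/8 at row 1 (s_1 leaves); pivot element 8/3.
Divide row 1 by 8/3; eliminate column a from the other rows.
Row 4 update in column s_4: 1/3 − (2/3)·(-1/4) = 1/2.

1/2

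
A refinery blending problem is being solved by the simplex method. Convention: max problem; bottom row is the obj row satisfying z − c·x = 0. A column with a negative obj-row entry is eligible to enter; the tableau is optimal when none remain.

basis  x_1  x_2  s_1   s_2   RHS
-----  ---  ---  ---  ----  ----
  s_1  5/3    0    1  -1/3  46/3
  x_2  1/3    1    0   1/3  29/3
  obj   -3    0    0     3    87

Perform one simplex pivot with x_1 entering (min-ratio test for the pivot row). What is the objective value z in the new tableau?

573/5

Ratio test on column x_1 — row 1: (46/3)/(5/3) = 46/5; row 2: (29/3)/(1/3) = 29. Minimum is 46/5 at row 1 (s_1 leaves); pivot element 5/3.
Pivot on row 1; the obj-row RHS becomes 87 − (-3)·(46/5) = 573/5.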